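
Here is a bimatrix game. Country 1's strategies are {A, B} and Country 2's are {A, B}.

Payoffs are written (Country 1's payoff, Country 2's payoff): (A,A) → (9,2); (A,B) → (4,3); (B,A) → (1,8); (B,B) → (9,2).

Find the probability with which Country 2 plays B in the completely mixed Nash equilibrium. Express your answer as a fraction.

8/13

Let y be the probability that Country 2 plays A. In a completely mixed equilibrium, Country 1 must be indifferent between A and B.
Country 1's expected payoff from A is 9y + 4(1−y); from B it is y + 9(1−y).
Setting these equal: 5y + 4 = −8y + 9, so y = 5/13.
Therefore Country 2 plays B with probability 1 − 5/13 = 8/13.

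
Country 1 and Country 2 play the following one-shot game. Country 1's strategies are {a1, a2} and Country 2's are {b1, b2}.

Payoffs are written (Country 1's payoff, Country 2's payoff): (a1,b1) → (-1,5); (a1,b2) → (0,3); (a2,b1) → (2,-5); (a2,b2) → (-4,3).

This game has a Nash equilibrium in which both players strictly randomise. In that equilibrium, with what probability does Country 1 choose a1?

Let p be the probability that Country 1 plays a1. In a completely mixed equilibrium, Country 2 must be indifferent between b1 and b2.
Country 2's expected payoff from b1 is 5p − 5(1−p); from b2 it is 3p + 3(1−p).
Setting these equal: 10p − 5 = 3, so p = 4/5.

4/5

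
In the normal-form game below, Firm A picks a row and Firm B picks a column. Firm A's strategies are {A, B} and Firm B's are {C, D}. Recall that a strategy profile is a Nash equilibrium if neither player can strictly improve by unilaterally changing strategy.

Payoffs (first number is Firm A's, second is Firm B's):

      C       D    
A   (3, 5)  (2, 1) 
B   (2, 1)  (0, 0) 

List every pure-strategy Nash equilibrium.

(A, C)

(A, C): Firm A gets 3 ≥ 2 from B, and Firm B gets 5 ≥ 1 from D — Nash equilibrium.
(A, D): Firm B prefers C (5 > 1) — not an equilibrium.
(B, C): Firm A prefers A (3 > 2) — not an equilibrium.
(B, D): Firm A prefers A (2 > 0); Firm B prefers C (1 > 0) — not an equilibrium.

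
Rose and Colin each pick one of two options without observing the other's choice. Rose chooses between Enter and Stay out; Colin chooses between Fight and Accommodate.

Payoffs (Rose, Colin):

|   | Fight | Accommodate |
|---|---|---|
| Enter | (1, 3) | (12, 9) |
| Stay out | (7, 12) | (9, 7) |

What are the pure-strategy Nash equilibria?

(Enter, Fight): Rose prefers Stay out (7 > 1); Colin prefers Accommodate (9 > 3) — not an equilibrium.
(Enter, Accommodate): Rose gets 12 ≥ 9 from Stay out, and Colin gets 9 ≥ 3 from Fight — Nash equilibrium.
(Stay out, Fight): Rose gets 7 ≥ 1 from Enter, and Colin gets 12 ≥ 7 from Accommodate — Nash equilibrium.
(Stay out, Accommodate): Rose prefers Enter (12 > 9); Colin prefers Fight (12 > 7) — not an equilibrium.

(Enter, Accommodate) and (Stay out, Fight)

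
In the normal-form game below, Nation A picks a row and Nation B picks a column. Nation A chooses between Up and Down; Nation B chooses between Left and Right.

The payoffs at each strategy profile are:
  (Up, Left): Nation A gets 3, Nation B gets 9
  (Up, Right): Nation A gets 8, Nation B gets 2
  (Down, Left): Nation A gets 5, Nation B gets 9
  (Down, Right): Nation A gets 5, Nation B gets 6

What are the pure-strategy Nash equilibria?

(Up, Left): Nation A prefers Down (5 > 3) — not an equilibrium.
(Up, Right): Nation B prefers Left (9 > 2) — not an equilibrium.
(Down, Left): Nation A gets 5 ≥ 3 from Up, and Nation B gets 9 ≥ 6 from Right — Nash equilibrium.
(Down, Right): Nation A prefers Up (8 > 5); Nation B prefers Left (9 > 6) — not an equilibrium.

(Down, Left)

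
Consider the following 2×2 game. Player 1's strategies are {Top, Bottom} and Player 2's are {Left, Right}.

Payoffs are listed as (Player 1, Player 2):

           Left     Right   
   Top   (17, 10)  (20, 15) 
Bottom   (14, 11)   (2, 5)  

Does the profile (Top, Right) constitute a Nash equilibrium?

Yes

At (Top, Right), Player 1 earns 20; switching to Bottom would give 2, so Player 1 has no profitable deviation.
Player 2 earns 15; switching to Left would give 10, so Player 2 has no profitable deviation.
Neither player can gain by a unilateral deviation, so this profile is a Nash equilibrium.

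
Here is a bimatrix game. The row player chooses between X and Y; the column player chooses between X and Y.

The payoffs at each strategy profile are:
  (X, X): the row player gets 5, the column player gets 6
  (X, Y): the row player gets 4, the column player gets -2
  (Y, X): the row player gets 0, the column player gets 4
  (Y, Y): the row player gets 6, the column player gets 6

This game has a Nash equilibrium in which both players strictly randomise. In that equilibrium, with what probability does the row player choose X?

1/5

Let r be the probability that the row player plays X. In a completely mixed equilibrium, the column player must be indifferent between X and Y.
The column player's expected payoff from X is 6r + 4(1−r); from Y it is −2r + 6(1−r).
Setting these equal: 2r + 4 = −8r + 6, so r = 1/5.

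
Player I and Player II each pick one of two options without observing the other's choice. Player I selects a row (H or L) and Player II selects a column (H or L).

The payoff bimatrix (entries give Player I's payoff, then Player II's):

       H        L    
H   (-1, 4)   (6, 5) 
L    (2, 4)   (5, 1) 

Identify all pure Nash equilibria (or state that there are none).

(H, L) and (L, H)

(H, H): Player I prefers L (2 > -1); Player II prefers L (5 > 4) — not an equilibrium.
(H, L): Player I gets 6 ≥ 5 from L, and Player II gets 5 ≥ 4 from H — Nash equilibrium.
(L, H): Player I gets 2 ≥ -1 from H, and Player II gets 4 ≥ 1 from L — Nash equilibrium.
(L, L): Player I prefers H (6 > 5); Player II prefers H (4 > 1) — not an equilibrium.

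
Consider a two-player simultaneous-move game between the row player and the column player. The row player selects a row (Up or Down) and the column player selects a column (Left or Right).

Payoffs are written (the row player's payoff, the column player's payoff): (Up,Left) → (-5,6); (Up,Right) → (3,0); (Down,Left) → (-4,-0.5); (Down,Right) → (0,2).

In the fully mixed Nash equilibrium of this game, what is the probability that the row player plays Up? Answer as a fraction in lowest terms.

Let r be the probability that the row player plays Up. In a completely mixed equilibrium, the column player must be indifferent between Left and Right.
The column player's expected payoff from Left is 6r − 0.5(1−r); from Right it is 2(1−r).
Setting these equal: 6.5r − 0.5 = −2r + 2, so r = 5/17.

5/17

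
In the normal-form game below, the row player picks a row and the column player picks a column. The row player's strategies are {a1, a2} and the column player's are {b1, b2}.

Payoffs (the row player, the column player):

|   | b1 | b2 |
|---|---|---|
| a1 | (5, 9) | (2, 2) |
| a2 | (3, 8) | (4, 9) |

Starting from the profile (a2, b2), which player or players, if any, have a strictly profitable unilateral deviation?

Neither

The row player at (a2, b2) earns 4; deviating to a1 yields 2 — not better.
The column player earns 9; deviating to b1 yields 8 — not better.
Neither player can strictly improve; the profile is a Nash equilibrium.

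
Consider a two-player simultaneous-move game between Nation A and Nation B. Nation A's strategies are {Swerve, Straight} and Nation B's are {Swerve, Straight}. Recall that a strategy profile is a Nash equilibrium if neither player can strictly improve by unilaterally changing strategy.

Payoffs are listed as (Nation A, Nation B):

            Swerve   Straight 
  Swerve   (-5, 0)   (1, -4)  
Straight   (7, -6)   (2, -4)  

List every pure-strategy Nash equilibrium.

(Straight, Straight)

(Swerve, Swerve): Nation A prefers Straight (7 > -5) — not an equilibrium.
(Swerve, Straight): Nation A prefers Straight (2 > 1); Nation B prefers Swerve (0 > -4) — not an equilibrium.
(Straight, Swerve): Nation B prefers Straight (-4 > -6) — not an equilibrium.
(Straight, Straight): Nation A gets 2 ≥ 1 from Swerve, and Nation B gets -4 ≥ -6 from Swerve — Nash equilibrium.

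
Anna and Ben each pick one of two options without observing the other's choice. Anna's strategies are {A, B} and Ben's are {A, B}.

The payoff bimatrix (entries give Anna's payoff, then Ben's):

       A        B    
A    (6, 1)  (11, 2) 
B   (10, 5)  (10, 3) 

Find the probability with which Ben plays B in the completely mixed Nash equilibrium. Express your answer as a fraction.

4/5

Let q be the probability that Ben plays A. In a completely mixed equilibrium, Anna must be indifferent between A and B.
Anna's expected payoff from A is 6q + 11(1−q); from B it is 10q + 10(1−q).
Setting these equal: −5q + 11 = 10, so q = 1/5.
Therefore Ben plays B with probability 1 − 1/5 = 4/5.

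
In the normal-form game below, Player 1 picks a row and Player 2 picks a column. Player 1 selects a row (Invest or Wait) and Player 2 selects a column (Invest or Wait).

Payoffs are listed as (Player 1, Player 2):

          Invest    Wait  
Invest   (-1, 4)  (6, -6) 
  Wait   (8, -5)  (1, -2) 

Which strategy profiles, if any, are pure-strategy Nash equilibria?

(Invest, Invest): Player 1 prefers Wait (8 > -1) — not an equilibrium.
(Invest, Wait): Player 2 prefers Invest (4 > -6) — not an equilibrium.
(Wait, Invest): Player 2 prefers Wait (-2 > -5) — not an equilibrium.
(Wait, Wait): Player 1 prefers Invest (6 > 1) — not an equilibrium.

none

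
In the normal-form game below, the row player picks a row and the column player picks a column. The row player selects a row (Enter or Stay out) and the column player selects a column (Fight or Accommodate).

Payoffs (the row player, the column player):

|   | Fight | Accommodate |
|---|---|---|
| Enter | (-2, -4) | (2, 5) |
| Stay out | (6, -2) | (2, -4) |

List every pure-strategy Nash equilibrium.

(Enter, Fight): the row player prefers Stay out (6 > -2); the column player prefers Accommodate (5 > -4) — not an equilibrium.
(Enter, Accommodate): the row player gets 2 ≥ 2 from Stay out, and the column player gets 5 ≥ -4 from Fight — Nash equilibrium.
(Stay out, Fight): the row player gets 6 ≥ -2 from Enter, and the column player gets -2 ≥ -4 from Accommodate — Nash equilibrium.
(Stay out, Accommodate): the column player prefers Fight (-2 > -4) — not an equilibrium.

(Enter, Accommodate) and (Stay out, Fight)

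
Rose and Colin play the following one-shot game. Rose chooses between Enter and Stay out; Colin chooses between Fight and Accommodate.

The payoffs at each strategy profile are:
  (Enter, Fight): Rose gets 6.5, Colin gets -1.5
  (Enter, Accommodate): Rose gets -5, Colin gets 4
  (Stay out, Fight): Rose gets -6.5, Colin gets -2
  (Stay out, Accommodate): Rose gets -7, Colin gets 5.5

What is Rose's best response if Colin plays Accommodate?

Enter

Against Accommodate, Rose earns -5 from Enter and -7 from Stay out.
So Enter is the best response.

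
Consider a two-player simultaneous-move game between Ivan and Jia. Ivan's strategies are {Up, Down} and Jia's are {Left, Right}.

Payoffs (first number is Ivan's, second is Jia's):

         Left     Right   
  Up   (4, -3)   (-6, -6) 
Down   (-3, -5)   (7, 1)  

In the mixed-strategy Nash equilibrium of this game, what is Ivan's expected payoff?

1/2

First find q, the probability Jia plays Left, from Ivan's indifference between Up and Down: 4q − 6(1−q) = −3q + 7(1−q), giving q = 13/20.
Since Ivan is indifferent in equilibrium, Ivan's expected payoff equals the payoff from either row against (13/20, 7/20). Using Up: 4(13/20) − 6(7/20) = 1/2.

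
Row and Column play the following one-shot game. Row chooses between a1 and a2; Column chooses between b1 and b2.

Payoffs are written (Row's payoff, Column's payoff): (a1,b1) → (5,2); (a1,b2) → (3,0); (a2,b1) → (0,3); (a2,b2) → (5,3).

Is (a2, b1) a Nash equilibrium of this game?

At (a2, b1), Row earns 0; switching to a1 would give 5, so Row would deviate.
Column earns 3; switching to b2 would give 3, so Column has no profitable deviation.
Since at least one player can profitably deviate, this is not a Nash equilibrium.

No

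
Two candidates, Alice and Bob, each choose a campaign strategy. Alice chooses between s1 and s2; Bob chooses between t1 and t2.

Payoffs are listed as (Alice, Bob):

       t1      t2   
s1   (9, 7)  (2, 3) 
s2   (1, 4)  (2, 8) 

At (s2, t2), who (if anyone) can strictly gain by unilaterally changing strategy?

Alice at (s2, t2) earns 2; deviating to s1 yields 2 — not better.
Bob earns 8; deviating to t1 yields 4 — not better.
Neither player can strictly improve; the profile is a Nash equilibrium.

Neither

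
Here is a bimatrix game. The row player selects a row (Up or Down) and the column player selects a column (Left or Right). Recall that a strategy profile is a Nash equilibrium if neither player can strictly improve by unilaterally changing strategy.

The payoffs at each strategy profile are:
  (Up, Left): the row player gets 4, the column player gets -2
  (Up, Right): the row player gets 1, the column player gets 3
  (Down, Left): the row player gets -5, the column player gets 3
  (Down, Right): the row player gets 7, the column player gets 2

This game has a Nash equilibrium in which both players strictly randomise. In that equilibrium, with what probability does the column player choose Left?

2/5

Let c be the probability that the column player plays Left. In a completely mixed equilibrium, the row player must be indifferent between Up and Down.
The row player's expected payoff from Up is 4c + (1−c); from Down it is −5c + 7(1−c).
Setting these equal: 3c + 1 = −12c + 7, so c = 2/5.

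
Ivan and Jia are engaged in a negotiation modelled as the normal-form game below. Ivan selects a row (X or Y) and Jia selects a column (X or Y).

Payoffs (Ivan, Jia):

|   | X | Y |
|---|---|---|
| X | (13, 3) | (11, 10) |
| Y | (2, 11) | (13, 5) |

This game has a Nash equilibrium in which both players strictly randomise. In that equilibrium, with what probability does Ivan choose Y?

Let x be the probability that Ivan plays X. In a completely mixed equilibrium, Jia must be indifferent between X and Y.
Jia's expected payoff from X is 3x + 11(1−x); from Y it is 10x + 5(1−x).
Setting these equal: −8x + 11 = 5x + 5, so x = 6/13.
Therefore Ivan plays Y with probability 1 − 6/13 = 7/13.

7/13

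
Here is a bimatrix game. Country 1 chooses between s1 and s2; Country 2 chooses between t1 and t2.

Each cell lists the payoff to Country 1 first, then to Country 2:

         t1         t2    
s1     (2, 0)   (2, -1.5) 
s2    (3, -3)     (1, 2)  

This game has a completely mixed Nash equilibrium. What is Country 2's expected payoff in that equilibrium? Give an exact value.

First find p, the probability Country 1 plays s1, from Country 2's indifference between t1 and t2: −3(1−p) = −1.5p + 2(1−p), giving p = 10/13.
Since Country 2 is indifferent in equilibrium, Country 2's expected payoff equals the payoff from either column against (10/13, 3/13). Using t1: −3(3/13) = -9/13.

-9/13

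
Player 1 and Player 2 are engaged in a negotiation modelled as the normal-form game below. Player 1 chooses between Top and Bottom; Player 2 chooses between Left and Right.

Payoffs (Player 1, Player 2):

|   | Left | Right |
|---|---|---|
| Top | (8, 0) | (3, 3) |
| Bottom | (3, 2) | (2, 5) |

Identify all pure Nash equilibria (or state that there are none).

(Top, Right)

(Top, Left): Player 2 prefers Right (3 > 0) — not an equilibrium.
(Top, Right): Player 1 gets 3 ≥ 2 from Bottom, and Player 2 gets 3 ≥ 0 from Left — Nash equilibrium.
(Bottom, Left): Player 1 prefers Top (8 > 3); Player 2 prefers Right (5 > 2) — not an equilibrium.
(Bottom, Right): Player 1 prefers Top (3 > 2) — not an equilibrium.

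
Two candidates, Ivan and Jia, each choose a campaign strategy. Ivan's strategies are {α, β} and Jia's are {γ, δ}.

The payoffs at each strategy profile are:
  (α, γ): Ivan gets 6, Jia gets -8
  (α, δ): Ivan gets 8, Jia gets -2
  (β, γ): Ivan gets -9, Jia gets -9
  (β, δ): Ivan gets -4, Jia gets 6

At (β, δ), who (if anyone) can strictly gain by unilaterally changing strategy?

Ivan

Ivan at (β, δ) earns -4; deviating to α yields 8 — a strict improvement.
Jia earns 6; deviating to γ yields -9 — not better.
Only Ivan has a strictly profitable deviation.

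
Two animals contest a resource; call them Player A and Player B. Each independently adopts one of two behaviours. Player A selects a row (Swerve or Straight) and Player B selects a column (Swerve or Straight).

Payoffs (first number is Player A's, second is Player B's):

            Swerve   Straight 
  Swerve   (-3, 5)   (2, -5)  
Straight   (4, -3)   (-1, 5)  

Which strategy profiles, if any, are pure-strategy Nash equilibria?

(Swerve, Swerve): Player A prefers Straight (4 > -3) — not an equilibrium.
(Swerve, Straight): Player B prefers Swerve (5 > -5) — not an equilibrium.
(Straight, Swerve): Player B prefers Straight (5 > -3) — not an equilibrium.
(Straight, Straight): Player A prefers Swerve (2 > -1) — not an equilibrium.

none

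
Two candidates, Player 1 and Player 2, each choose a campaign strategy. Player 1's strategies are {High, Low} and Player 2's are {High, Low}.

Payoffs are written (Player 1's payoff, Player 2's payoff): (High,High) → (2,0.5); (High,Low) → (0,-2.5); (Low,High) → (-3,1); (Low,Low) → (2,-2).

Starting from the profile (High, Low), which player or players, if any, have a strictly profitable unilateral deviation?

Player 1 at (High, Low) earns 0; deviating to Low yields 2 — a strict improvement.
Player 2 earns -2.5; deviating to High yields 0.5 — a strict improvement.
Both Player 1 and Player 2 have strictly profitable deviations.

Both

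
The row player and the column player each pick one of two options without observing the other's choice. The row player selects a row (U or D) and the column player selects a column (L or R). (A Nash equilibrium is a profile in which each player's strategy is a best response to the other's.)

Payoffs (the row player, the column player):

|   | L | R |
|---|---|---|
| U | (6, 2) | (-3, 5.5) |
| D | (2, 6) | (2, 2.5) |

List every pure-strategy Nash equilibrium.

(U, L): the column player prefers R (5.5 > 2) — not an equilibrium.
(U, R): the row player prefers D (2 > -3) — not an equilibrium.
(D, L): the row player prefers U (6 > 2) — not an equilibrium.
(D, R): the column player prefers L (6 > 2.5) — not an equilibrium.

none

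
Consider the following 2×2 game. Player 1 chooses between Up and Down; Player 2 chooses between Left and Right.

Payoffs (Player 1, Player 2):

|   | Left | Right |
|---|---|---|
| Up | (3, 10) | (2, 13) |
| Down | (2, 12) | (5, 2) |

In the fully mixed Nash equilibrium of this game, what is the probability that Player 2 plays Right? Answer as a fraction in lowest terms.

1/4

Let y be the probability that Player 2 plays Left. In a completely mixed equilibrium, Player 1 must be indifferent between Up and Down.
Player 1's expected payoff from Up is 3y + 2(1−y); from Down it is 2y + 5(1−y).
Setting these equal: y + 2 = −3y + 5, so y = 3/4.
Therefore Player 2 plays Right with probability 1 − 3/4 = 1/4.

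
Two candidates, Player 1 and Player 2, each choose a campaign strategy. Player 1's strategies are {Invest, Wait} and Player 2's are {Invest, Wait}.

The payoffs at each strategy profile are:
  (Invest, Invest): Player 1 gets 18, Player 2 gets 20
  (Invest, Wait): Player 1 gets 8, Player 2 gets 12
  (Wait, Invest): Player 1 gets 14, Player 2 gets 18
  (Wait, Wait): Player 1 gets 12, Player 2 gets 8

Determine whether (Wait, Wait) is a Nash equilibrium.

At (Wait, Wait), Player 1 earns 12; switching to Invest would give 8, so Player 1 has no profitable deviation.
Player 2 earns 8; switching to Invest would give 18, so Player 2 would deviate.
Since at least one player can profitably deviate, this is not a Nash equilibrium.

No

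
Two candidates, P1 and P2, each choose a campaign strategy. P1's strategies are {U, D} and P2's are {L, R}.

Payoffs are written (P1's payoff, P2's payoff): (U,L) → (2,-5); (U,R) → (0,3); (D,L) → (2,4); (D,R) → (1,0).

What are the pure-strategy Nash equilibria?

(D, L)

(U, L): P2 prefers R (3 > -5) — not an equilibrium.
(U, R): P1 prefers D (1 > 0) — not an equilibrium.
(D, L): P1 gets 2 ≥ 2 from U, and P2 gets 4 ≥ 0 from R — Nash equilibrium.
(D, R): P2 prefers L (4 > 0) — not an equilibrium.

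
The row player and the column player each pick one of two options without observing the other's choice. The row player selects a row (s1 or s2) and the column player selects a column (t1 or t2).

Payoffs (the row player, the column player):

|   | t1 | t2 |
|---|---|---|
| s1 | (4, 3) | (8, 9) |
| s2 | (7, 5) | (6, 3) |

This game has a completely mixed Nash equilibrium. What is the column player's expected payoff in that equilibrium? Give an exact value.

9/2

First find p, the probability the row player plays s1, from the column player's indifference between t1 and t2: 3p + 5(1−p) = 9p + 3(1−p), giving p = 1/4.
Since the column player is indifferent in equilibrium, the column player's expected payoff equals the payoff from either column against (1/4, 3/4). Using t1: 3(1/4) + 5(3/4) = 9/2.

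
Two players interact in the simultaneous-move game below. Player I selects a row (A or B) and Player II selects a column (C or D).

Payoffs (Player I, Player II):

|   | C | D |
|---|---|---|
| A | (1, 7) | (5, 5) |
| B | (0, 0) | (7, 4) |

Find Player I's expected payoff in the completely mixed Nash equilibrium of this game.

7/3

First find y, the probability Player II plays C, from Player I's indifference between A and B: y + 5(1−y) = 7(1−y), giving y = 2/3.
Since Player I is indifferent in equilibrium, Player I's expected payoff equals the payoff from either row against (2/3, 1/3). Using A: (2/3) + 5(1/3) = 7/3.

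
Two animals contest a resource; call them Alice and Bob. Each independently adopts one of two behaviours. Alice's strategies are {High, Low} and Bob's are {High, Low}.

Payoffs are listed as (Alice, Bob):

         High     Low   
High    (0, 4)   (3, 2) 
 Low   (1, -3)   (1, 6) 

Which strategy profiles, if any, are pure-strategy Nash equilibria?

(High, High): Alice prefers Low (1 > 0) — not an equilibrium.
(High, Low): Bob prefers High (4 > 2) — not an equilibrium.
(Low, High): Bob prefers Low (6 > -3) — not an equilibrium.
(Low, Low): Alice prefers High (3 > 1) — not an equilibrium.

none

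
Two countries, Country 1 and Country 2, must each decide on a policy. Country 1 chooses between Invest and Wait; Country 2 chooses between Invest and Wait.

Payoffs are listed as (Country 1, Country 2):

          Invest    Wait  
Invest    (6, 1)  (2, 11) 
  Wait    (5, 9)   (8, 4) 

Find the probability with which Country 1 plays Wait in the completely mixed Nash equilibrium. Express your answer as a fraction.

2/3

Let r be the probability that Country 1 plays Invest. In a completely mixed equilibrium, Country 2 must be indifferent between Invest and Wait.
Country 2's expected payoff from Invest is r + 9(1−r); from Wait it is 11r + 4(1−r).
Setting these equal: −8r + 9 = 7r + 4, so r = 1/3.
Therefore Country 1 plays Wait with probability 1 − 1/3 = 2/3.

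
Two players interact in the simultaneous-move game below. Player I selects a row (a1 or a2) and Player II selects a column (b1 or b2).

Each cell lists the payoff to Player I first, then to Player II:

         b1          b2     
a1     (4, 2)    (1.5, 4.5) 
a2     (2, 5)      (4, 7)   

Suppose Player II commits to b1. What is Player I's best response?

Against b1, Player I earns 4 from a1 and 2 from a2.
So a1 is the best response.

a1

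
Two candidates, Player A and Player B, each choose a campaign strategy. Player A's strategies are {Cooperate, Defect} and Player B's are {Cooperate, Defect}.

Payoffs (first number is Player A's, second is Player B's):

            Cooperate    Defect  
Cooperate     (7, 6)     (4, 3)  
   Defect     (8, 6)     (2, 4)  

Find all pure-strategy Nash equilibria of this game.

(Cooperate, Cooperate): Player A prefers Defect (8 > 7) — not an equilibrium.
(Cooperate, Defect): Player B prefers Cooperate (6 > 3) — not an equilibrium.
(Defect, Cooperate): Player A gets 8 ≥ 7 from Cooperate, and Player B gets 6 ≥ 4 from Defect — Nash equilibrium.
(Defect, Defect): Player A prefers Cooperate (4 > 2); Player B prefers Cooperate (6 > 4) — not an equilibrium.

(Defect, Cooperate)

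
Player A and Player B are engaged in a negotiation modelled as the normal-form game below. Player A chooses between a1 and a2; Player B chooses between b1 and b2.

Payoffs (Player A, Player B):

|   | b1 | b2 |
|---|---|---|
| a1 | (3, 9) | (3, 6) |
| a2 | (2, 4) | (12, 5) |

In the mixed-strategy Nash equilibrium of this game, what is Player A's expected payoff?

3

First find y, the probability Player B plays b1, from Player A's indifference between a1 and a2: 3y + 3(1−y) = 2y + 12(1−y), giving y = 9/10.
Since Player A is indifferent in equilibrium, Player A's expected payoff equals the payoff from either row against (9/10, 1/10). Using a1: 3(9/10) + 3(1/10) = 3.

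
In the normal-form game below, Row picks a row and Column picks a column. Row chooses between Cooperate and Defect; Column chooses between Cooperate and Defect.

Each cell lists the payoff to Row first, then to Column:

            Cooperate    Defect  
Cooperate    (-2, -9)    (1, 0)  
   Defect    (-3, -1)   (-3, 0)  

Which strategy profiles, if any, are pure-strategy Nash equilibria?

(Cooperate, Cooperate): Column prefers Defect (0 > -9) — not an equilibrium.
(Cooperate, Defect): Row gets 1 ≥ -3 from Defect, and Column gets 0 ≥ -9 from Cooperate — Nash equilibrium.
(Defect, Cooperate): Row prefers Cooperate (-2 > -3); Column prefers Defect (0 > -1) — not an equilibrium.
(Defect, Defect): Row prefers Cooperate (1 > -3) — not an equilibrium.

(Cooperate, Defect)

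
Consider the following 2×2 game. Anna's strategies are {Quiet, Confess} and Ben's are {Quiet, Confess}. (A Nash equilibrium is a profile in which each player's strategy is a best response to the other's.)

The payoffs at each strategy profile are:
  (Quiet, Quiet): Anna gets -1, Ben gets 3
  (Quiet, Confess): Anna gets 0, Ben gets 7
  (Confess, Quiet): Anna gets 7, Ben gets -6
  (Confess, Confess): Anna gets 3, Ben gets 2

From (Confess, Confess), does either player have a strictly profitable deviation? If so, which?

Neither

Anna at (Confess, Confess) earns 3; deviating to Quiet yields 0 — not better.
Ben earns 2; deviating to Quiet yields -6 — not better.
Neither player can strictly improve; the profile is a Nash equilibrium.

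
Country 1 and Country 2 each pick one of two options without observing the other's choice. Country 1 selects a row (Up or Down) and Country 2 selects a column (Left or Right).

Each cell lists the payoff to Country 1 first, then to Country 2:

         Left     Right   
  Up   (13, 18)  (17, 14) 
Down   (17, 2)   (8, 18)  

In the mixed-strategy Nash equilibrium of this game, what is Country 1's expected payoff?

185/13

First find y, the probability Country 2 plays Left, from Country 1's indifference between Up and Down: 13y + 17(1−y) = 17y + 8(1−y), giving y = 9/13.
Since Country 1 is indifferent in equilibrium, Country 1's expected payoff equals the payoff from either row against (9/13, 4/13). Using Up: 13(9/13) + 17(4/13) = 185/13.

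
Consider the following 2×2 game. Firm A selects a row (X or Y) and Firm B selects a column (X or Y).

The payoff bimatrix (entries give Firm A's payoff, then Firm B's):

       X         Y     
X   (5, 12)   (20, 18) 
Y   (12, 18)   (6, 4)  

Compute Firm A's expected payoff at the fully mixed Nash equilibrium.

10

First find y, the probability Firm B plays X, from Firm A's indifference between X and Y: 5y + 20(1−y) = 12y + 6(1−y), giving y = 2/3.
Since Firm A is indifferent in equilibrium, Firm A's expected payoff equals the payoff from either row against (2/3, 1/3). Using X: 5(2/3) + 20(1/3) = 10.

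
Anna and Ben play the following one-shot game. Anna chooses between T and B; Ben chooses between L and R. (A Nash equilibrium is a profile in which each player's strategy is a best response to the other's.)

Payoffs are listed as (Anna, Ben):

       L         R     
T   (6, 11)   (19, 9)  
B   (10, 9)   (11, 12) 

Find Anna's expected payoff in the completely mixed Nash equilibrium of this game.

First find y, the probability Ben plays L, from Anna's indifference between T and B: 6y + 19(1−y) = 10y + 11(1−y), giving y = 2/3.
Since Anna is indifferent in equilibrium, Anna's expected payoff equals the payoff from either row against (2/3, 1/3). Using T: 6(2/3) + 19(1/3) = 31/3.

31/3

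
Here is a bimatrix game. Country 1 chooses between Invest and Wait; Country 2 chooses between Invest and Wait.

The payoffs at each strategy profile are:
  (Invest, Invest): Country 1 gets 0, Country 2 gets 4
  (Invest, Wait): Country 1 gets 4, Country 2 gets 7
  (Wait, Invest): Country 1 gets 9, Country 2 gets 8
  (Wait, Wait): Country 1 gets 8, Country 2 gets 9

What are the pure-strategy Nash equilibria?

(Wait, Wait)

(Invest, Invest): Country 1 prefers Wait (9 > 0); Country 2 prefers Wait (7 > 4) — not an equilibrium.
(Invest, Wait): Country 1 prefers Wait (8 > 4) — not an equilibrium.
(Wait, Invest): Country 2 prefers Wait (9 > 8) — not an equilibrium.
(Wait, Wait): Country 1 gets 8 ≥ 4 from Invest, and Country 2 gets 9 ≥ 8 from Invest — Nash equilibrium.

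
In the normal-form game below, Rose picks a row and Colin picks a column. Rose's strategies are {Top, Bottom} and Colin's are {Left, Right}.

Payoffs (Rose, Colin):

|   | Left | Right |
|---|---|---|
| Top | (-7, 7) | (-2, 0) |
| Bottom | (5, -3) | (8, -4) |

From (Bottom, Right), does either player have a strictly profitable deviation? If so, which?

Colin

Rose at (Bottom, Right) earns 8; deviating to Top yields -2 — not better.
Colin earns -4; deviating to Left yields -3 — a strict improvement.
Only Colin has a strictly profitable deviation.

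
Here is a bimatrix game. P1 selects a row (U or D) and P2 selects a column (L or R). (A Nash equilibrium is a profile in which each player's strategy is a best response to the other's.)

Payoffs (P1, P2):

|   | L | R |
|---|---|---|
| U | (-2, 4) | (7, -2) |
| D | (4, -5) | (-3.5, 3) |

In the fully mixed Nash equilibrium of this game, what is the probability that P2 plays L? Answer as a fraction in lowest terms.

Let c be the probability that P2 plays L. In a completely mixed equilibrium, P1 must be indifferent between U and D.
P1's expected payoff from U is −2c + 7(1−c); from D it is 4c − 3.5(1−c).
Setting these equal: −9c + 7 = 7.5c − 3.5, so c = 7/11.

7/11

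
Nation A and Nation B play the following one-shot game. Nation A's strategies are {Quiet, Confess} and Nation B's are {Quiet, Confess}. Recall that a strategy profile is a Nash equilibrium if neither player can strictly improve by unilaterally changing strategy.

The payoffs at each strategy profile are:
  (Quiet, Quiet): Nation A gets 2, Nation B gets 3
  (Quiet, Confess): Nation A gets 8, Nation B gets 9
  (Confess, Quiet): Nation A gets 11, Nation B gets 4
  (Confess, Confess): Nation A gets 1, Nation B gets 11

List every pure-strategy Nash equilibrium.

(Quiet, Confess)

(Quiet, Quiet): Nation A prefers Confess (11 > 2); Nation B prefers Confess (9 > 3) — not an equilibrium.
(Quiet, Confess): Nation A gets 8 ≥ 1 from Confess, and Nation B gets 9 ≥ 3 from Quiet — Nash equilibrium.
(Confess, Quiet): Nation B prefers Confess (11 > 4) — not an equilibrium.
(Confess, Confess): Nation A prefers Quiet (8 > 1) — not an equilibrium.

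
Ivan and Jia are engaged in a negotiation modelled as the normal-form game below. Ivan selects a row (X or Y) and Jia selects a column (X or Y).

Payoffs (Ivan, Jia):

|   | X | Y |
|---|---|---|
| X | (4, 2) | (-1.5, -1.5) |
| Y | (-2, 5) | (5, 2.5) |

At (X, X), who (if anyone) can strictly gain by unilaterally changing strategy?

Ivan at (X, X) earns 4; deviating to Y yields -2 — not better.
Jia earns 2; deviating to Y yields -1.5 — not better.
Neither player can strictly improve; the profile is a Nash equilibrium.

Neither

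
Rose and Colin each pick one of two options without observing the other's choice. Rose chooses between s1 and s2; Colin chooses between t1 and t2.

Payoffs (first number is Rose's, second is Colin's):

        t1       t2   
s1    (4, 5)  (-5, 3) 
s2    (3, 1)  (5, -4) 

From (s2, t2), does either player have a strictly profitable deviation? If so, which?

Rose at (s2, t2) earns 5; deviating to s1 yields -5 — not better.
Colin earns -4; deviating to t1 yields 1 — a strict improvement.
Only Colin has a strictly profitable deviation.

Colin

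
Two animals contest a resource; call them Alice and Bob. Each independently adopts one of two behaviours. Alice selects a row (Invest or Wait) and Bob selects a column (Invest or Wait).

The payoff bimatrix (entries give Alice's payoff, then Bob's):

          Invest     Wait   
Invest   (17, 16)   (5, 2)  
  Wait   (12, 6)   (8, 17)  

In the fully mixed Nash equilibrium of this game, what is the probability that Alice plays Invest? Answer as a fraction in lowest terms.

Let r be the probability that Alice plays Invest. In a completely mixed equilibrium, Bob must be indifferent between Invest and Wait.
Bob's expected payoff from Invest is 16r + 6(1−r); from Wait it is 2r + 17(1−r).
Setting these equal: 10r + 6 = −15r + 17, so r = 11/25.

11/25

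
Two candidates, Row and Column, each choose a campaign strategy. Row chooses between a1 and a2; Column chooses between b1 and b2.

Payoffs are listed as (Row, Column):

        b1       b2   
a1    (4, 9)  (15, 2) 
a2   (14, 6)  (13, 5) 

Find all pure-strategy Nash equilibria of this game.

(a1, b1): Row prefers a2 (14 > 4) — not an equilibrium.
(a1, b2): Column prefers b1 (9 > 2) — not an equilibrium.
(a2, b1): Row gets 14 ≥ 4 from a1, and Column gets 6 ≥ 5 from b2 — Nash equilibrium.
(a2, b2): Row prefers a1 (15 > 13); Column prefers b1 (6 > 5) — not an equilibrium.

(a2, b1)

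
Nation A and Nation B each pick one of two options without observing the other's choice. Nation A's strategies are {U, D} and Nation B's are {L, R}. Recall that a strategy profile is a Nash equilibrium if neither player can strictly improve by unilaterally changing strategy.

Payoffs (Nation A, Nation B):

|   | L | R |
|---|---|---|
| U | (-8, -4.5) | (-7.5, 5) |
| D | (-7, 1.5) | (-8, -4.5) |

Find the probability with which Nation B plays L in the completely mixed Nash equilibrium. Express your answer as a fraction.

Let c be the probability that Nation B plays L. In a completely mixed equilibrium, Nation A must be indifferent between U and D.
Nation A's expected payoff from U is −8c − 7.5(1−c); from D it is −7c − 8(1−c).
Setting these equal: −0.5c − 7.5 = c − 8, so c = 1/3.

1/3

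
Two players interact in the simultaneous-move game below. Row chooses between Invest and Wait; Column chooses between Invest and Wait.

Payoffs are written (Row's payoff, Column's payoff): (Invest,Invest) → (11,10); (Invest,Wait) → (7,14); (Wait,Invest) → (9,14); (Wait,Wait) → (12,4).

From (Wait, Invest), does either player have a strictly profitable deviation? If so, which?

Row at (Wait, Invest) earns 9; deviating to Invest yields 11 — a strict improvement.
Column earns 14; deviating to Wait yields 4 — not better.
Only Row has a strictly profitable deviation.

Row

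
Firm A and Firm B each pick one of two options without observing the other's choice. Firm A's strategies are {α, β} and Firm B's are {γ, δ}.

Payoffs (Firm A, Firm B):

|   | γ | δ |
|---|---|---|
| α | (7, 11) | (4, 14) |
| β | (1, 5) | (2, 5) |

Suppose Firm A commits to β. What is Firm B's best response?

either — both γ and δ are best responses

Against β, Firm B earns 5 from γ and 5 from δ.
So either strategy is a best response.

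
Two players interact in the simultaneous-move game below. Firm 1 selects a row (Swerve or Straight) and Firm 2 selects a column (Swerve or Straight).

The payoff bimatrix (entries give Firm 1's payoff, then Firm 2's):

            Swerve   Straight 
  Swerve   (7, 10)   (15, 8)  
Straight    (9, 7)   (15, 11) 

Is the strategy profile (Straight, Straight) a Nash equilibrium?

At (Straight, Straight), Firm 1 earns 15; switching to Swerve would give 15, so Firm 1 has no profitable deviation.
Firm 2 earns 11; switching to Swerve would give 7, so Firm 2 has no profitable deviation.
Neither player can gain by a unilateral deviation, so this profile is a Nash equilibrium.

Yes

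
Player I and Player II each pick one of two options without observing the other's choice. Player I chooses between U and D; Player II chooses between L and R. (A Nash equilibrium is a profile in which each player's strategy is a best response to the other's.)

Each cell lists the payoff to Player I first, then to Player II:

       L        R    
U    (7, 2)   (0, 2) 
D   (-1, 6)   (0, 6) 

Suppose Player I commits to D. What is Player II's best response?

Against D, Player II earns 6 from L and 6 from R.
So either strategy is a best response.

either — both L and R are best responses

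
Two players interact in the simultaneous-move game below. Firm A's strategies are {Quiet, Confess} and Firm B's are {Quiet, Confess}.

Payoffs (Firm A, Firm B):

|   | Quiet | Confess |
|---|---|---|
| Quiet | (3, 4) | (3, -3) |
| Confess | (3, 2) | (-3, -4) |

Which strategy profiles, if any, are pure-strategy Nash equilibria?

(Quiet, Quiet): Firm A gets 3 ≥ 3 from Confess, and Firm B gets 4 ≥ -3 from Confess — Nash equilibrium.
(Quiet, Confess): Firm B prefers Quiet (4 > -3) — not an equilibrium.
(Confess, Quiet): Firm A gets 3 ≥ 3 from Quiet, and Firm B gets 2 ≥ -4 from Confess — Nash equilibrium.
(Confess, Confess): Firm A prefers Quiet (3 > -3); Firm B prefers Quiet (2 > -4) — not an equilibrium.

(Quiet, Quiet) and (Confess, Quiet)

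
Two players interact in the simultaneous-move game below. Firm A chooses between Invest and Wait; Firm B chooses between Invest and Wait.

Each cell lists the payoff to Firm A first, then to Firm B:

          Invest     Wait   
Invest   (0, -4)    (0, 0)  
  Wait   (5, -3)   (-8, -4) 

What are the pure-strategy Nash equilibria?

(Invest, Invest): Firm A prefers Wait (5 > 0); Firm B prefers Wait (0 > -4) — not an equilibrium.
(Invest, Wait): Firm A gets 0 ≥ -8 from Wait, and Firm B gets 0 ≥ -4 from Invest — Nash equilibrium.
(Wait, Invest): Firm A gets 5 ≥ 0 from Invest, and Firm B gets -3 ≥ -4 from Wait — Nash equilibrium.
(Wait, Wait): Firm A prefers Invest (0 > -8); Firm B prefers Invest (-3 > -4) — not an equilibrium.

(Invest, Wait) and (Wait, Invest)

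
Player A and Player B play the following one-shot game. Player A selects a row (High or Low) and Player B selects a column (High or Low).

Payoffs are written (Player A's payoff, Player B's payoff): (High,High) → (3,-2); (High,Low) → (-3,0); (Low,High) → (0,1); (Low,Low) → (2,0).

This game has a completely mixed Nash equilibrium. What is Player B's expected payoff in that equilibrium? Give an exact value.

First find x, the probability Player A plays High, from Player B's indifference between High and Low: −2x + (1−x) = 0, giving x = 1/3.
Since Player B is indifferent in equilibrium, Player B's expected payoff equals the payoff from either column against (1/3, 2/3). Using High: −2(1/3) + (2/3) = 0.

0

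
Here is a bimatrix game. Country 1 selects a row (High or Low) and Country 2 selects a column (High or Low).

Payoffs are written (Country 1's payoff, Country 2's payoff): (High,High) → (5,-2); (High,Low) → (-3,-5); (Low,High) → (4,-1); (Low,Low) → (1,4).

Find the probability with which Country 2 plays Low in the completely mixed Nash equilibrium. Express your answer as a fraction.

1/5

Let c be the probability that Country 2 plays High. In a completely mixed equilibrium, Country 1 must be indifferent between High and Low.
Country 1's expected payoff from High is 5c − 3(1−c); from Low it is 4c + (1−c).
Setting these equal: 8c − 3 = 3c + 1, so c = 4/5.
Therefore Country 2 plays Low with probability 1 − 4/5 = 1/5.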